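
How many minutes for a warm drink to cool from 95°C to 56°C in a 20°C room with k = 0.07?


From T(t) = T_a + (T₀ - T_a)e^(-kt), set T(t) = 56:
(56 - 20) / (95 - 20) = e^(-0.07t), so t = -ln(0.480)/0.07 ≈ 10.5 minutes.


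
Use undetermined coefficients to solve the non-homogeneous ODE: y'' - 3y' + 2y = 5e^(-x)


Characteristic roots of r² - 3r + 2 = 0 are 1, 2.
y_h = C₁e^(x) + C₂e^(2x).
Forcing exponent -1 is not a characteristic root; try y_p = Ae^(-x).
Substitute: A·(1 + (-3)·-1 + (2)) = A·6 = 5, so A = 5/6.
General solution: y = C₁e^(x) + C₂e^(2x) + (5/6)e^(-x).


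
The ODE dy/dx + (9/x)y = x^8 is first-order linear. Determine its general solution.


P(x) = 9/x ⇒ μ = x^9.
(x^9 y)' = x^9·x^8 = x^17.
Integrate: x^9 y = x^18/(18) + C.
Solve for y: y = (1/18)x^9 + C/x^9.


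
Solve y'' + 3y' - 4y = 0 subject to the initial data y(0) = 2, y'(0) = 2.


Characteristic roots of r² + 3r - 4 = 0 are 1, -4.
General solution y = c₁ e^(x) + c₂ e^(-4x).
Apply y(0) = 2: c₁ + c₂ = 2. Apply y'(0) = 2: 1 c₁ - 4 c₂ = 2.
Solve: c₁ = 2, c₂ = 0.
Particular solution: y = 2e^(x) + 0e^(-4x).


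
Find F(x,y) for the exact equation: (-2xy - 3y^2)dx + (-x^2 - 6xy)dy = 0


Check exactness: ∂M/∂y = -2x - 6y and ∂N/∂x = -2x - 6y; equal, so the equation is exact.
Integrate M with respect to x (treating y as constant): ∫M dx = -x^2y - 3xy^2 + h(y).
Differentiate w.r.t. y and set equal to N: all terms match, so h'(y) = 0 and h is a constant absorbed into C.
General solution: -x^2y - 3xy^2 = C.


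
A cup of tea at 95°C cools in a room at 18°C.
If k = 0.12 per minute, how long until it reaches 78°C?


From T(t) = T_a + (T₀ - T_a)e^(-kt), set T(t) = 78:
(78 - 18) / (95 - 18) = e^(-0.12t), so t = -ln(0.779)/0.12 ≈ 2.1 minutes.


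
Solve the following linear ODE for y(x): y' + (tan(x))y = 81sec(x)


P(x) = tan(x) ⇒ μ = e^(∫tan(x)dx) = sec(x).
(sec(x) y)' = 81sec²(x) ⇒ sec(x) y = 81tan(x) + C.
Multiply by cos(x): y = 81sin(x) + C·cos(x).


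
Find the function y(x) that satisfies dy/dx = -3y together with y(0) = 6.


General solution of y' = -3y is y = Ce^(-3x).
Apply y(0) = 6: C = 6.
Particular solution: y = 6e^(-3x).


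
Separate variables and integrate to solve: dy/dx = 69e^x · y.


Separate variables: dy/y = 69e^x dx.
Integrate: ln|y| = 69e^x + C₀.
Exponentiate: y = Ce^(69e^x).


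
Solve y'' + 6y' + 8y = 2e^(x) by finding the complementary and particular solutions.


Characteristic roots of r² + 6r + 8 = 0 are -2, -4.
y_h = C₁e^(-2x) + C₂e^(-4x).
Forcing exponent 1 is not a characteristic root; try y_p = Ae^(x).
Substitute: A·(1 + (6)·1 + (8)) = A·15 = 2, so A = 2/15.
General solution: y = C₁e^(-2x) + C₂e^(-4x) + (2/15)e^(x).


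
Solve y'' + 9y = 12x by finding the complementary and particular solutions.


Homogeneous: r² + 9 = 0 ⇒ r = ±3i, y_h = C₁cos(3x) + C₂sin(3x).
Polynomial forcing; try y_p = Ax + B. Then y_p'' + 9 y_p = 9(Ax + B) = 12x, so B = 0 and A = 4/3.
General solution: y = C₁cos(3x) + C₂sin(3x) + (4/3)x.


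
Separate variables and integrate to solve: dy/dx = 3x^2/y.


Separate variables: y dy = 3x^2 dx.
Integrate both sides: y²/2 = x^3 + C₀.
Multiply by 2: y² = 2x^3 + C.


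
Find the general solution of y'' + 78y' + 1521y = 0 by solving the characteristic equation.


Characteristic equation: r² + 78r + 1521 = 0, i.e. (r + 39)² = 0.
Repeated root r = -39; include an x factor for the second linearly independent solution.
General solution: y = (C₁ + C₂x)e^(-39x).


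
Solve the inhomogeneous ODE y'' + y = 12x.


Homogeneous: r² + 1 = 0 ⇒ r = ±1i, y_h = C₁cos(x) + C₂sin(x).
Polynomial forcing; try y_p = Ax + B. Then y_p'' + 1 y_p = 1(Ax + B) = 12x, so B = 0 and A = 12.
General solution: y = C₁cos(x) + C₂sin(x) + 12x.


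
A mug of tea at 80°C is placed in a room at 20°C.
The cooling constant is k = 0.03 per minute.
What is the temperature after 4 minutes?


Newton's law: dT/dt = -k(T - T_a) has solution T(t) = T_a + (T₀ - T_a)e^(-kt).
Plug in T_a = 20, T₀ = 80, k = 0.03, t = 4: T(4) = 20 + (60)e^(-0.12) ≈ 73.2°C.


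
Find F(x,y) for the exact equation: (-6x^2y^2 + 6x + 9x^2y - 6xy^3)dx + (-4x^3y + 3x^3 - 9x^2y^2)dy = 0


Check exactness: ∂M/∂y = -12x^2y + 9x^2 - 18xy^2 and ∂N/∂x = -12x^2y + 9x^2 - 18xy^2; equal, so the equation is exact.
Integrate M with respect to x (treating y as constant): ∫M dx = -2x^3y^2 + 3x^2 + 3x^3y - 3x^2y^3 + h(y).
Differentiate w.r.t. y and set equal to N: all terms match, so h'(y) = 0 and h is a constant absorbed into C.
General solution: -2x^3y^2 + 3x^2 + 3x^3y - 3x^2y^3 = C.


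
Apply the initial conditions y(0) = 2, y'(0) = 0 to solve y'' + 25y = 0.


Characteristic roots of r² + 25 = 0 are ±5i, so y = C₁cos(5x) + C₂sin(5x).
Apply y(0) = 2: C₁ = 2. Differentiate and apply y'(0) = 0: 5·C₂ = 0, so C₂ = 0.
Particular solution: y = 2cos(5x).


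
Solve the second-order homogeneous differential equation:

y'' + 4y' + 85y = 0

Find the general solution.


Characteristic equation: r² + 4r + 85 = 0.
Discriminant is negative; roots r = -2 ± 9i (complex conjugate pair).
General solution uses e^(α x)(C₁ cos(β x) + C₂ sin(β x)): y = e^(-2x)(C₁cos(9x) + C₂sin(9x)).


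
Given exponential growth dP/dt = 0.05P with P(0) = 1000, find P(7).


The ODE dP/dt = 0.05P has solution P(t) = P(0)e^(0.05t).
Substitute P(0) = 1000 and t = 7: P(7) = 1000 e^(0.35) ≈ 1419.


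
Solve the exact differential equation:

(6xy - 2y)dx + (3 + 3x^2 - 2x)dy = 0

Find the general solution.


Check exactness: ∂M/∂y = 6x - 2 and ∂N/∂x = 6x - 2; equal, so the equation is exact.
Integrate M with respect to x (treating y as constant): ∫M dx = 3x^2y - 2xy + h(y).
Differentiate w.r.t. y and set equal to N: the x-dependent terms already match, leaving h'(y) = 3. Integrate: h(y) = 3y.
So F(x,y) = 3y + 3x^2y - 2xy.
General solution: 3y + 3x^2y - 2xy = C.


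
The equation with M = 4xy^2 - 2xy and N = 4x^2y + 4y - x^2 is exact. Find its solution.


Check exactness: ∂M/∂y = 8xy - 2x and ∂N/∂x = 8xy - 2x; equal, so the equation is exact.
Integrate M with respect to x (treating y as constant): ∫M dx = 2x^2y^2 - x^2y + h(y).
Differentiate w.r.t. y and set equal to N: the x-dependent terms already match, leaving h'(y) = 4y. Integrate: h(y) = 2y^2.
So F(x,y) = 2x^2y^2 + 2y^2 - x^2y.
General solution: 2x^2y^2 + 2y^2 - x^2y = C.


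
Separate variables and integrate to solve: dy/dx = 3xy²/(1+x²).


Separate: dy/y² = 3x/(1+x²) dx.
Integrate LHS: ∫ dy/y² = -1/y.
Integrate RHS via u = 1+x²: (3/2)ln(1+x²) + C.
Result: -1/y = (3/2)ln(1+x²) + C.


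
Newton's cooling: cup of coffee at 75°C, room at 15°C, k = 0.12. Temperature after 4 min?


Newton's law: dT/dt = -k(T - T_a) has solution T(t) = T_a + (T₀ - T_a)e^(-kt).
Plug in T_a = 15, T₀ = 75, k = 0.12, t = 4: T(4) = 15 + (60)e^(-0.48) ≈ 52.1°C.


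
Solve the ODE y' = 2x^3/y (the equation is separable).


Separate variables: y dy = 2x^3 dx.
Integrate both sides: y²/2 = (1/2)x^4 + C₀.
Multiply by 2: y² = x^4 + C.


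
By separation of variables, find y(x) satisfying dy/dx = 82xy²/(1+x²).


Separate: dy/y² = 82x/(1+x²) dx.
Integrate LHS: ∫ dy/y² = -1/y.
Integrate RHS via u = 1+x²: 41ln(1+x²) + C.
Result: -1/y = 41ln(1+x²) + C.


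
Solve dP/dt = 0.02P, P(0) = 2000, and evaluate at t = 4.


The ODE dP/dt = 0.02P has solution P(t) = P(0)e^(0.02t).
Substitute P(0) = 2000 and t = 4: P(4) = 2000 e^(0.08) ≈ 2167.


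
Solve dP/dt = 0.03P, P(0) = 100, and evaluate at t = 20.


The ODE dP/dt = 0.03P has solution P(t) = P(0)e^(0.03t).
Substitute P(0) = 100 and t = 20: P(20) = 100 e^(0.60) ≈ 182.


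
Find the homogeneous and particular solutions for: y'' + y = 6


Homogeneous part: r² + 1 = 0 ⇒ r = ±1i, so y_h = C₁cos(x) + C₂sin(x).
Try constant y_p = A; plug in: 1A = 6 ⇒ A = 6.
General solution: y = C₁cos(x) + C₂sin(x) + 6.


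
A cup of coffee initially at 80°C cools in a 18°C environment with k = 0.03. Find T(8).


Newton's law: dT/dt = -k(T - T_a) has solution T(t) = T_a + (T₀ - T_a)e^(-kt).
Plug in T_a = 18, T₀ = 80, k = 0.03, t = 8: T(8) = 18 + (62)e^(-0.24) ≈ 66.8°C.


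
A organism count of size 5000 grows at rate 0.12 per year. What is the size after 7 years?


The ODE dP/dt = 0.12P has solution P(t) = P(0)e^(0.12t).
Substitute P(0) = 5000 and t = 7: P(7) = 5000 e^(0.84) ≈ 11582.


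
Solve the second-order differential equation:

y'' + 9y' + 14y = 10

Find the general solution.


Characteristic roots of r² + 9r + 14 = 0 are -7, -2.
y_h = C₁e^(-7x) + C₂e^(-2x).
Constant forcing; try y_p = A. Then 14A = 10 ⇒ A = 5/7.
General solution: y = C₁e^(-7x) + C₂e^(-2x) + 5/7.


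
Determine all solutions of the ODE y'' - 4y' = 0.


Characteristic equation: r² - 4r = 0.
Factor: (r - 0)(r - 4) = 0 ⇒ r = 0, 4 (distinct real).
General solution: y = C₁ + C₂e^(4x).


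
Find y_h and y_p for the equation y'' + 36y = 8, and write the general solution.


Homogeneous part: r² + 36 = 0 ⇒ r = ±6i, so y_h = C₁cos(6x) + C₂sin(6x).
Try constant y_p = A; plug in: 36A = 8 ⇒ A = 2/9.
General solution: y = C₁cos(6x) + C₂sin(6x) + 2/9.


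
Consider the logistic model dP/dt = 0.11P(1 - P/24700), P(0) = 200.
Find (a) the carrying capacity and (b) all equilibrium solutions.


Logistic ODE dP/dt = 0.11P(1 - P/24700) has equilibria where dP/dt = 0, i.e. P = 0 or P = 24700.
The coefficient (1 - P/K) = 0 when P = K, identifying K = 24700 as the carrying capacity.
(a) K = 24700; (b) equilibria P = 0 and P = 24700.


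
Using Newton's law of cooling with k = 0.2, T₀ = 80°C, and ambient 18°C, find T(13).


Newton's law: dT/dt = -k(T - T_a) has solution T(t) = T_a + (T₀ - T_a)e^(-kt).
Plug in T_a = 18, T₀ = 80, k = 0.2, t = 13: T(13) = 18 + (62)e^(-2.60) ≈ 22.6°C.


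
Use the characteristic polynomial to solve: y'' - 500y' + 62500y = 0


Characteristic equation: r² - 500r + 62500 = 0, i.e. (r - 250)² = 0.
Repeated root r = 250; include an x factor for the second linearly independent solution.
General solution: y = (C₁ + C₂x)e^(250x).


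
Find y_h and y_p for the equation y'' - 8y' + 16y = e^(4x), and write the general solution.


Characteristic polynomial (r - 4)² = 0; repeated root r = 4.
y_h = (C₁ + C₂x)e^(4x). Forcing matches the repeated root (resonance), so try y_p = Ax² e^(4x).
Substitute and solve for A: 2A = 1, so A = 1/2.
General solution: y = (C₁ + C₂x + (1/2)x²)e^(4x).


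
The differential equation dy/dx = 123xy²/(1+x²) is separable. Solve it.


Separate: dy/y² = 123x/(1+x²) dx.
Integrate LHS: ∫ dy/y² = -1/y.
Integrate RHS via u = 1+x²: (123/2)ln(1+x²) + C.
Result: -1/y = (123/2)ln(1+x²) + C.


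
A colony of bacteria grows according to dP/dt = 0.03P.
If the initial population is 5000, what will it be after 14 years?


The ODE dP/dt = 0.03P has solution P(t) = P(0)e^(0.03t).
Substitute P(0) = 5000 and t = 14: P(14) = 5000 e^(0.42) ≈ 7610.


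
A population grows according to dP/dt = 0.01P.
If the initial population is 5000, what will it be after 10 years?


The ODE dP/dt = 0.01P has solution P(t) = P(0)e^(0.01t).
Substitute P(0) = 5000 and t = 10: P(10) = 5000 e^(0.10) ≈ 5526.


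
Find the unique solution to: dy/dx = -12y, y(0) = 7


General solution of y' = -12y is y = Ce^(-12x).
Apply y(0) = 7: C = 7.
Particular solution: y = 7e^(-12x).


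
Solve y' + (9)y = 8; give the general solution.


P(x) = 9, Q(x) = 8; integrating factor μ = e^(9x).
(μ y)' = 8e^(9x) ⇒ μ y = (8/9)e^(9x) + C.
Divide by μ: y = 8/9 + Ce^(-9x).


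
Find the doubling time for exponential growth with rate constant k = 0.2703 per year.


Exponential growth: P(t) = P₀ e^(0.2703t). Set P(t)/P₀ = 2: e^(0.2703t) = 2.
Solve: t = ln(2)/0.2703 ≈ 2.56 years.


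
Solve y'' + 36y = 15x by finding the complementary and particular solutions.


Homogeneous: r² + 36 = 0 ⇒ r = ±6i, y_h = C₁cos(6x) + C₂sin(6x).
Polynomial forcing; try y_p = Ax + B. Then y_p'' + 36 y_p = 36(Ax + B) = 15x, so B = 0 and A = 5/12.
General solution: y = C₁cos(6x) + C₂sin(6x) + (5/12)x.


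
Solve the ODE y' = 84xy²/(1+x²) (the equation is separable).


Separate: dy/y² = 84x/(1+x²) dx.
Integrate LHS: ∫ dy/y² = -1/y.
Integrate RHS via u = 1+x²: 42ln(1+x²) + C.
Result: -1/y = 42ln(1+x²) + C.


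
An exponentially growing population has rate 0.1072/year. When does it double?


Exponential growth: P(t) = P₀ e^(0.1072t). Set P(t)/P₀ = 2: e^(0.1072t) = 2.
Solve: t = ln(2)/0.1072 ≈ 6.47 years.


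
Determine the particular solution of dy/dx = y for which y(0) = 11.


General solution of y' = y is y = Ce^(x).
Apply y(0) = 11: C = 11.
Particular solution: y = 11e^(x).


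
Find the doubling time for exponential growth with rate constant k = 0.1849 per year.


Exponential growth: P(t) = P₀ e^(0.1849t). Set P(t)/P₀ = 2: e^(0.1849t) = 2.
Solve: t = ln(2)/0.1849 ≈ 3.75 years.


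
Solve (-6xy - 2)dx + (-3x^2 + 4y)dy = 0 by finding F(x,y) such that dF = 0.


Check exactness: ∂M/∂y = -6x and ∂N/∂x = -6x; equal, so the equation is exact.
Integrate M with respect to x (treating y as constant): ∫M dx = -3x^2y - 2x + h(y).
Differentiate w.r.t. y and set equal to N: the x-dependent terms already match, leaving h'(y) = 4y. Integrate: h(y) = 2y^2.
So F(x,y) = -3x^2y - 2x + 2y^2.
General solution: -3x^2y - 2x + 2y^2 = C.


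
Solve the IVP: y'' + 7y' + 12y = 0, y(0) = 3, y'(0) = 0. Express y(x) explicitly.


Characteristic roots of r² + 7r + 12 = 0 are -3, -4.
General solution y = c₁ e^(-3x) + c₂ e^(-4x).
Apply y(0) = 3: c₁ + c₂ = 3. Apply y'(0) = 0: -3 c₁ - 4 c₂ = 0.
Solve: c₁ = 12, c₂ = -9.
Particular solution: y = 12e^(-3x) - 9e^(-4x).


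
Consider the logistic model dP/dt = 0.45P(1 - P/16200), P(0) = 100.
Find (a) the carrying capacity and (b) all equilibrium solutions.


Logistic ODE dP/dt = 0.45P(1 - P/16200) has equilibria where dP/dt = 0, i.e. P = 0 or P = 16200.
The coefficient (1 - P/K) = 0 when P = K, identifying K = 16200 as the carrying capacity.
(a) K = 16200; (b) equilibria P = 0 and P = 16200.


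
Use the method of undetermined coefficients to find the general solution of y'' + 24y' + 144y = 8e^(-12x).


Characteristic polynomial (r + 12)² = 0; repeated root r = -12.
y_h = (C₁ + C₂x)e^(-12x). Forcing matches the repeated root (resonance), so try y_p = Ax² e^(-12x).
Substitute and solve for A: 2A = 8, so A = 4.
General solution: y = (C₁ + C₂x + 4x²)e^(-12x).


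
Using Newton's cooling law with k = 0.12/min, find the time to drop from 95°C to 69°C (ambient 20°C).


From T(t) = T_a + (T₀ - T_a)e^(-kt), set T(t) = 69:
(69 - 20) / (95 - 20) = e^(-0.12t), so t = -ln(0.653)/0.12 ≈ 3.5 minutes.


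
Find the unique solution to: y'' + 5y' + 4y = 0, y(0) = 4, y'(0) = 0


Characteristic roots of r² + 5r + 4 = 0 are -1, -4.
General solution y = c₁ e^(-x) + c₂ e^(-4x).
Apply y(0) = 4: c₁ + c₂ = 4. Apply y'(0) = 0: -1 c₁ - 4 c₂ = 0.
Solve: c₁ = 16/3, c₂ = -4/3.
Particular solution: y = (16/3)e^(-x) - (4/3)e^(-4x).


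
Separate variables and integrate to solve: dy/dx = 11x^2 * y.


Separate variables: dy/y = 11x^2 dx.
Integrate: ln|y| = (11/3)x^3 + C₀.
Exponentiate: y = Ce^((11/3)x^3).


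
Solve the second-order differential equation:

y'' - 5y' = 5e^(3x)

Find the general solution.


Characteristic roots of r² - 5r = 0 are 0, 5.
y_h = C₁ + C₂e^(5x).
Forcing exponent 3 is not a characteristic root; try y_p = Ae^(3x).
Substitute: A·(9 + (-5)·3 + (0)) = A·-6 = 5, so A = -5/6.
General solution: y = C₁ + C₂e^(5x) - (5/6)e^(3x).


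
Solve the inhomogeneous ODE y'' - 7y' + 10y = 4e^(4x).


Characteristic roots of r² - 7r + 10 = 0 are 2, 5.
y_h = C₁e^(2x) + C₂e^(5x).
Forcing exponent 4 is not a characteristic root; try y_p = Ae^(4x).
Substitute: A·(16 + (-7)·4 + (10)) = A·-2 = 4, so A = -2.
General solution: y = C₁e^(2x) + C₂e^(5x) - 2e^(4x).


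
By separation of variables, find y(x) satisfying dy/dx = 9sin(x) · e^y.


Separate: e^(-y) dy = 9sin(x) dx.
Integrate: -e^(-y) = -9cos(x) + C₀.
Rearrange: e^(-y) = 9cos(x) + C.


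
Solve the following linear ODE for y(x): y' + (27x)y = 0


P(x) = 27x ⇒ μ = e^((27/2)x²).
Q(x) = 0 so μ y is constant: y = Ce^(-(27/2)x²).


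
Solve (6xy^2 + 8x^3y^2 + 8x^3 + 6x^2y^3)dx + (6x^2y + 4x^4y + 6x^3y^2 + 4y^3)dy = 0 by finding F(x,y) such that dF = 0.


Check exactness: ∂M/∂y = 12xy + 16x^3y + 18x^2y^2 and ∂N/∂x = 12xy + 16x^3y + 18x^2y^2; equal, so the equation is exact.
Integrate M with respect to x (treating y as constant): ∫M dx = 3x^2y^2 + 2x^4y^2 + 2x^4 + 2x^3y^3 + h(y).
Differentiate w.r.t. y and set equal to N: the x-dependent terms already match, leaving h'(y) = 4y^3. Integrate: h(y) = y^4.
So F(x,y) = 3x^2y^2 + 2x^4y^2 + 2x^4 + 2x^3y^3 + y^4.
General solution: 3x^2y^2 + 2x^4y^2 + 2x^4 + 2x^3y^3 + y^4 = C.


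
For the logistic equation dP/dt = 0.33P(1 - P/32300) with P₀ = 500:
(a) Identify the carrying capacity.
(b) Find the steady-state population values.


Logistic ODE dP/dt = 0.33P(1 - P/32300) has equilibria where dP/dt = 0, i.e. P = 0 or P = 32300.
The coefficient (1 - P/K) = 0 when P = K, identifying K = 32300 as the carrying capacity.
(a) K = 32300; (b) equilibria P = 0 and P = 32300.


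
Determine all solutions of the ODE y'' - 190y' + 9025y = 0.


Characteristic equation: r² - 190r + 9025 = 0, i.e. (r - 95)² = 0.
Repeated root r = 95; include an x factor for the second linearly independent solution.
General solution: y = (C₁ + C₂x)e^(95x).


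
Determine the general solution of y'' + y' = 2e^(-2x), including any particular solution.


Characteristic roots of r² + r = 0 are -1, 0.
y_h = C₁e^(-x) + C₂.
Forcing exponent -2 is not a characteristic root; try y_p = Ae^(-2x).
Substitute: A·(4 + (1)·-2 + (0)) = A·2 = 2, so A = 1.
General solution: y = C₁e^(-x) + C₂ + e^(-2x).


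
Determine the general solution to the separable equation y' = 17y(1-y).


Separate: dy/[y(1-y)] = 17 dx.
Partial fractions: 1/[y(1-y)] = 1/y + 1/(1-y).
Integrate: ln|y/(1-y)| = 17x + C₀.
Solve for y: y = 1/(1 + Ce^(-17x)).


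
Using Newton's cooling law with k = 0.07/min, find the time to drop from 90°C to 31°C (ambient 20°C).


From T(t) = T_a + (T₀ - T_a)e^(-kt), set T(t) = 31:
(31 - 20) / (90 - 20) = e^(-0.07t), so t = -ln(0.157)/0.07 ≈ 26.4 minutes.


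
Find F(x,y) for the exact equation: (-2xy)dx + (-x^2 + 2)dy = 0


Check exactness: ∂M/∂y = -2x and ∂N/∂x = -2x; equal, so the equation is exact.
Integrate M with respect to x (treating y as constant): ∫M dx = -x^2y + h(y).
Differentiate w.r.t. y and set equal to N: the x-dependent terms already match, leaving h'(y) = 2. Integrate: h(y) = 2y.
So F(x,y) = -x^2y + 2y.
General solution: -x^2y + 2y = C.


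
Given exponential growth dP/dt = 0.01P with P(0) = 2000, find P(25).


The ODE dP/dt = 0.01P has solution P(t) = P(0)e^(0.01t).
Substitute P(0) = 2000 and t = 25: P(25) = 2000 e^(0.25) ≈ 2568.


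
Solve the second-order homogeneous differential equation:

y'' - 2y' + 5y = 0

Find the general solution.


Characteristic equation: r² - 2r + 5 = 0.
Discriminant is negative; roots r = 1 ± 2i (complex conjugate pair).
General solution uses e^(α x)(C₁ cos(β x) + C₂ sin(β x)): y = e^(x)(C₁cos(2x) + C₂sin(2x)).


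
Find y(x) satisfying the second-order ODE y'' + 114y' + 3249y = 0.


Characteristic equation: r² + 114r + 3249 = 0, i.e. (r + 57)² = 0.
Repeated root r = -57; include an x factor for the second linearly independent solution.
General solution: y = (C₁ + C₂x)e^(-57x).


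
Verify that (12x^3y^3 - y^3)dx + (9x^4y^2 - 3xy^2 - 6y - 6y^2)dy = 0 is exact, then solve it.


Check exactness: ∂M/∂y = 36x^3y^2 - 3y^2 and ∂N/∂x = 36x^3y^2 - 3y^2; equal, so the equation is exact.
Integrate M with respect to x (treating y as constant): ∫M dx = 3x^4y^3 - xy^3 + h(y).
Differentiate w.r.t. y and set equal to N: the x-dependent terms already match, leaving h'(y) = -6y - 6y^2. Integrate: h(y) = -3y^2 - 2y^3.
So F(x,y) = 3x^4y^3 - xy^3 - 3y^2 - 2y^3.
General solution: 3x^4y^3 - xy^3 - 3y^2 - 2y^3 = C.


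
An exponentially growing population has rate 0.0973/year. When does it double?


Exponential growth: P(t) = P₀ e^(0.0973t). Set P(t)/P₀ = 2: e^(0.0973t) = 2.
Solve: t = ln(2)/0.0973 ≈ 7.12 years.


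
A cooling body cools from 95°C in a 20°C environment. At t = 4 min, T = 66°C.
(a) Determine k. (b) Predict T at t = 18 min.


Newton's law: T(t) = T_a + (T₀ - T_a)e^(-kt).
(a) Use T(4) = 66: (66 - 20)/(95 - 20) = e^(-k·4), so k = -ln(0.613)/4 ≈ 0.1222.
(b) Apply k to t = 18: T(18) = 20 + (75)e^(-2.200) ≈ 28.3°C.


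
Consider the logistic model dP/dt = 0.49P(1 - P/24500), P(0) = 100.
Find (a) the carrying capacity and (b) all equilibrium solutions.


Logistic ODE dP/dt = 0.49P(1 - P/24500) has equilibria where dP/dt = 0, i.e. P = 0 or P = 24500.
The coefficient (1 - P/K) = 0 when P = K, identifying K = 24500 as the carrying capacity.
(a) K = 24500; (b) equilibria P = 0 and P = 24500.


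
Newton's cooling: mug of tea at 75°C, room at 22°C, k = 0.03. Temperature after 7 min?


Newton's law: dT/dt = -k(T - T_a) has solution T(t) = T_a + (T₀ - T_a)e^(-kt).
Plug in T_a = 22, T₀ = 75, k = 0.03, t = 7: T(7) = 22 + (53)e^(-0.21) ≈ 65.0°C.


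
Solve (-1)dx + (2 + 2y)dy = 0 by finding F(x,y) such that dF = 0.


Check exactness: ∂M/∂y = 0 and ∂N/∂x = 0; equal, so the equation is exact.
Integrate M with respect to x (treating y as constant): ∫M dx = -x + h(y).
Differentiate w.r.t. y and set equal to N: the x-dependent terms already match, leaving h'(y) = 2 + 2y. Integrate: h(y) = 2y + y^2.
So F(x,y) = -x + 2y + y^2.
General solution: -x + 2y + y^2 = C.


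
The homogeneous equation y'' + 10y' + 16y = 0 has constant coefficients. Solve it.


Characteristic equation: r² + 10r + 16 = 0.
Factor: (r + 2)(r + 8) = 0 ⇒ r = -2, -8 (distinct real).
General solution: y = C₁e^(-2x) + C₂e^(-8x).


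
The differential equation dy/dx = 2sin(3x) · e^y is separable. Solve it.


Separate: e^(-y) dy = 2sin(3x) dx.
Integrate: -e^(-y) = -(2/3)cos(3x) + C₀.
Rearrange: e^(-y) = (2/3)cos(3x) + C.


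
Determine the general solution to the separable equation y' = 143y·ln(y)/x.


Separate: dy/[y ln(y)] = 143 dx/x.
Substitute u = ln(y): du/u = 143 dx/x.
Integrate: ln|ln(y)| = 143ln|x| + C₀, hence ln(y) = C·x^143.


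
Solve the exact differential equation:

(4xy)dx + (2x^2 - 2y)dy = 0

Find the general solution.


Check exactness: ∂M/∂y = 4x and ∂N/∂x = 4x; equal, so the equation is exact.
Integrate M with respect to x (treating y as constant): ∫M dx = 2x^2y + h(y).
Differentiate w.r.t. y and set equal to N: the x-dependent terms already match, leaving h'(y) = -2y. Integrate: h(y) = -y^2.
So F(x,y) = 2x^2y - y^2.
General solution: 2x^2y - y^2 = C.


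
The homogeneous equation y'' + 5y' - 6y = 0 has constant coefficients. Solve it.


Characteristic equation: r² + 5r - 6 = 0.
Factor: (r + 6)(r - 1) = 0 ⇒ r = -6, 1 (distinct real).
General solution: y = C₁e^(-6x) + C₂e^(x).


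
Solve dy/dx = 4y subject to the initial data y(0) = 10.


General solution of y' = 4y is y = Ce^(4x).
Apply y(0) = 10: C = 10.
Particular solution: y = 10e^(4x).


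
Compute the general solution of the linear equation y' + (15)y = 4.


P(x) = 15, Q(x) = 4; integrating factor μ = e^(15x).
(μ y)' = 4e^(15x) ⇒ μ y = (4/15)e^(15x) + C.
Divide by μ: y = 4/15 + Ce^(-15x).


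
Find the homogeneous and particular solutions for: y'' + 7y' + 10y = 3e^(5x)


Characteristic roots of r² + 7r + 10 = 0 are -2, -5.
y_h = C₁e^(-2x) + C₂e^(-5x).
Forcing exponent 5 is not a characteristic root; try y_p = Ae^(5x).
Substitute: A·(25 + (7)·5 + (10)) = A·70 = 3, so A = 3/70.
General solution: y = C₁e^(-2x) + C₂e^(-5x) + (3/70)e^(5x).


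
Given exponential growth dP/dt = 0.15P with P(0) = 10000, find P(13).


The ODE dP/dt = 0.15P has solution P(t) = P(0)e^(0.15t).
Substitute P(0) = 10000 and t = 13: P(13) = 10000 e^(1.95) ≈ 70287.


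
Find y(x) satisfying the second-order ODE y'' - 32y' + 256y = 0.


Characteristic equation: r² - 32r + 256 = 0, i.e. (r - 16)² = 0.
Repeated root r = 16; include an x factor for the second linearly independent solution.
General solution: y = (C₁ + C₂x)e^(16x).


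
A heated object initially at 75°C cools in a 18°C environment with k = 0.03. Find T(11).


Newton's law: dT/dt = -k(T - T_a) has solution T(t) = T_a + (T₀ - T_a)e^(-kt).
Plug in T_a = 18, T₀ = 75, k = 0.03, t = 11: T(11) = 18 + (57)e^(-0.33) ≈ 59.0°C.


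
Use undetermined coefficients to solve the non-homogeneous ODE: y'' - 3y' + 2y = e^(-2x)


Characteristic roots of r² - 3r + 2 = 0 are 1, 2.
y_h = C₁e^(x) + C₂e^(2x).
Forcing exponent -2 is not a characteristic root; try y_p = Ae^(-2x).
Substitute: A·(4 + (-3)·-2 + (2)) = A·12 = 1, so A = 1/12.
General solution: y = C₁e^(x) + C₂e^(2x) + (1/12)e^(-2x).


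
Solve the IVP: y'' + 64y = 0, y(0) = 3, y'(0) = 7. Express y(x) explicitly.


Characteristic roots of r² + 64 = 0 are ±8i, so y = C₁cos(8x) + C₂sin(8x).
Apply y(0) = 3: C₁ = 3. Differentiate and apply y'(0) = 7: 8·C₂ = 7, so C₂ = 7/8.
Particular solution: y = 3cos(8x) + (7/8)sin(8x).


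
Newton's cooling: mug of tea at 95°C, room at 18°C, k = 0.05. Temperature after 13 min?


Newton's law: dT/dt = -k(T - T_a) has solution T(t) = T_a + (T₀ - T_a)e^(-kt).
Plug in T_a = 18, T₀ = 95, k = 0.05, t = 13: T(13) = 18 + (77)e^(-0.65) ≈ 58.2°C.


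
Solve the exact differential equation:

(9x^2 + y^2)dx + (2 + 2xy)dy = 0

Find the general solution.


Check exactness: ∂M/∂y = 2y and ∂N/∂x = 2y; equal, so the equation is exact.
Integrate M with respect to x (treating y as constant): ∫M dx = 3x^3 + xy^2 + h(y).
Differentiate w.r.t. y and set equal to N: the x-dependent terms already match, leaving h'(y) = 2. Integrate: h(y) = 2y.
So F(x,y) = 2y + 3x^3 + xy^2.
General solution: 2y + 3x^3 + xy^2 = C.


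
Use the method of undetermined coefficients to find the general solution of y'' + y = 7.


Homogeneous part: r² + 1 = 0 ⇒ r = ±1i, so y_h = C₁cos(x) + C₂sin(x).
Try constant y_p = A; plug in: 1A = 7 ⇒ A = 7.
General solution: y = C₁cos(x) + C₂sin(x) + 7.


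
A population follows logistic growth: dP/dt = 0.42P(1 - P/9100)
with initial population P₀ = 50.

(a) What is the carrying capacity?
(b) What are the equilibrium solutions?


Logistic ODE dP/dt = 0.42P(1 - P/9100) has equilibria where dP/dt = 0, i.e. P = 0 or P = 9100.
The coefficient (1 - P/K) = 0 when P = K, identifying K = 9100 as the carrying capacity.
(a) K = 9100; (b) equilibria P = 0 and P = 9100.


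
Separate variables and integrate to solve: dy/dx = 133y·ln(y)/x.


Separate: dy/[y ln(y)] = 133 dx/x.
Substitute u = ln(y): du/u = 133 dx/x.
Integrate: ln|ln(y)| = 133ln|x| + C₀, hence ln(y) = C·x^133.


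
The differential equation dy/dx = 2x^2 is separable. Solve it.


Integrate both sides with respect to x: y = ∫ 2x^2 dx = (2/3)x^3 + C.


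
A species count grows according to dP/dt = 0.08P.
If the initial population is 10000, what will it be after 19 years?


The ODE dP/dt = 0.08P has solution P(t) = P(0)e^(0.08t).
Substitute P(0) = 10000 and t = 19: P(19) = 10000 e^(1.52) ≈ 45722.


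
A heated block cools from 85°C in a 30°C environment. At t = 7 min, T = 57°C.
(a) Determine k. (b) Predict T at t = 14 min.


Newton's law: T(t) = T_a + (T₀ - T_a)e^(-kt).
(a) Use T(7) = 57: (57 - 30)/(85 - 30) = e^(-k·7), so k = -ln(0.491)/7 ≈ 0.1016.
(b) Apply k to t = 14: T(14) = 30 + (55)e^(-1.423) ≈ 43.3°C.


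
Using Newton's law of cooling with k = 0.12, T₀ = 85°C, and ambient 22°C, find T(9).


Newton's law: dT/dt = -k(T - T_a) has solution T(t) = T_a + (T₀ - T_a)e^(-kt).
Plug in T_a = 22, T₀ = 85, k = 0.12, t = 9: T(9) = 22 + (63)e^(-1.08) ≈ 43.4°C.


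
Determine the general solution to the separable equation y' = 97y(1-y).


Separate: dy/[y(1-y)] = 97 dx.
Partial fractions: 1/[y(1-y)] = 1/y + 1/(1-y).
Integrate: ln|y/(1-y)| = 97x + C₀.
Solve for y: y = 1/(1 + Ce^(-97x)).


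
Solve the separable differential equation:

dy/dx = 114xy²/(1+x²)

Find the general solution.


Separate: dy/y² = 114x/(1+x²) dx.
Integrate LHS: ∫ dy/y² = -1/y.
Integrate RHS via u = 1+x²: 57ln(1+x²) + C.
Result: -1/y = 57ln(1+x²) + C.


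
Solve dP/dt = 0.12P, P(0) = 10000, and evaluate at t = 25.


The ODE dP/dt = 0.12P has solution P(t) = P(0)e^(0.12t).
Substitute P(0) = 10000 and t = 25: P(25) = 10000 e^(3.00) ≈ 200855.


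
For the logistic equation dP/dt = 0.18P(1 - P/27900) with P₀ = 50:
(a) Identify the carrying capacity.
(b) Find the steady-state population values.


Logistic ODE dP/dt = 0.18P(1 - P/27900) has equilibria where dP/dt = 0, i.e. P = 0 or P = 27900.
The coefficient (1 - P/K) = 0 when P = K, identifying K = 27900 as the carrying capacity.
(a) K = 27900; (b) equilibria P = 0 and P = 27900.


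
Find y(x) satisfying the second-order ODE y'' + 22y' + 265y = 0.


Characteristic equation: r² + 22r + 265 = 0.
Discriminant is negative; roots r = -11 ± 12i (complex conjugate pair).
General solution uses e^(α x)(C₁ cos(β x) + C₂ sin(β x)): y = e^(-11x)(C₁cos(12x) + C₂sin(12x)).


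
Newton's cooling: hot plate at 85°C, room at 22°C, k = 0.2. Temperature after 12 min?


Newton's law: dT/dt = -k(T - T_a) has solution T(t) = T_a + (T₀ - T_a)e^(-kt).
Plug in T_a = 22, T₀ = 85, k = 0.2, t = 12: T(12) = 22 + (63)e^(-2.40) ≈ 27.7°C.


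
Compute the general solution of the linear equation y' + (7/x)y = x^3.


P(x) = 7/x ⇒ μ = x^7.
(x^7 y)' = x^10 ⇒ x^7 y = x^11/(11) + C.
Solve for y: y = (1/11)x^4 + C/x^7.


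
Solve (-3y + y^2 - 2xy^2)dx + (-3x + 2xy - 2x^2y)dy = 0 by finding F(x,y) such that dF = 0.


Check exactness: ∂M/∂y = -3 + 2y - 4xy and ∂N/∂x = -3 + 2y - 4xy; equal, so the equation is exact.
Integrate M with respect to x (treating y as constant): ∫M dx = -3xy + xy^2 - x^2y^2 + h(y).
Differentiate w.r.t. y and set equal to N: all terms match, so h'(y) = 0 and h is a constant absorbed into C.
General solution: -3xy + xy^2 - x^2y^2 = C.


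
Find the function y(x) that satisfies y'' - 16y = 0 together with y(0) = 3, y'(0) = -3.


Characteristic roots of r² - 16 = 0 are 4, -4.
General solution y = c₁ e^(4x) + c₂ e^(-4x).
Apply y(0) = 3: c₁ + c₂ = 3. Apply y'(0) = -3: 4 c₁ - 4 c₂ = -3.
Solve: c₁ = 9/8, c₂ = 15/8.
Particular solution: y = (9/8)e^(4x) + (15/8)e^(-4x).


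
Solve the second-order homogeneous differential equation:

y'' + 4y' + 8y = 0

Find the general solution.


Characteristic equation: r² + 4r + 8 = 0.
Discriminant is negative; roots r = -2 ± 2i (complex conjugate pair).
General solution uses e^(α x)(C₁ cos(β x) + C₂ sin(β x)): y = e^(-2x)(C₁cos(2x) + C₂sin(2x)).


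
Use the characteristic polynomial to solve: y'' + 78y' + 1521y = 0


Characteristic equation: r² + 78r + 1521 = 0, i.e. (r + 39)² = 0.
Repeated root r = -39; include an x factor for the second linearly independent solution.
General solution: y = (C₁ + C₂x)e^(-39x).


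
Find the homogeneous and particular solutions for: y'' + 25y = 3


Homogeneous part: r² + 25 = 0 ⇒ r = ±5i, so y_h = C₁cos(5x) + C₂sin(5x).
Try constant y_p = A; plug in: 25A = 3 ⇒ A = 3/25.
General solution: y = C₁cos(5x) + C₂sin(5x) + 3/25.


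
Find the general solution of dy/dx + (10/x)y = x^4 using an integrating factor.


P(x) = 10/x ⇒ μ = x^10.
(x^10 y)' = x^10·x^4 = x^14.
Integrate: x^10 y = x^15/(15) + C.
Solve for y: y = (1/15)x^5 + C/x^10.


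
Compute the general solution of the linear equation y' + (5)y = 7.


P(x) = 5, Q(x) = 7; integrating factor μ = e^(5x).
(μ y)' = 7e^(5x) ⇒ μ y = (7/5)e^(5x) + C.
Divide by μ: y = 7/5 + Ce^(-5x).


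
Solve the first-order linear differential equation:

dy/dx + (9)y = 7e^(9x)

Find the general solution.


P(x) = 9 ⇒ μ = e^(9x).
(μ y)' = 7e^(18x) ⇒ μ y = (7/18)e^(18x) + C.
Divide by μ: y = (7/18)e^(9x) + Ce^(-9x).


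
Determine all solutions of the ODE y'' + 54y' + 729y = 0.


Characteristic equation: r² + 54r + 729 = 0, i.e. (r + 27)² = 0.
Repeated root r = -27; include an x factor for the second linearly independent solution.
General solution: y = (C₁ + C₂x)e^(-27x).


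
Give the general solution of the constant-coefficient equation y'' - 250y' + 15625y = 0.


Characteristic equation: r² - 250r + 15625 = 0, i.e. (r - 125)² = 0.
Repeated root r = 125; include an x factor for the second linearly independent solution.
General solution: y = (C₁ + C₂x)e^(125x).


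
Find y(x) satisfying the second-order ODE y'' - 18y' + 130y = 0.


Characteristic equation: r² - 18r + 130 = 0.
Discriminant is negative; roots r = 9 ± 7i (complex conjugate pair).
General solution uses e^(α x)(C₁ cos(β x) + C₂ sin(β x)): y = e^(9x)(C₁cos(7x) + C₂sin(7x)).


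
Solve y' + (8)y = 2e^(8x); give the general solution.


P(x) = 8 ⇒ μ = e^(8x).
(μ y)' = 2e^(16x) ⇒ μ y = (2/16)e^(16x) + C.
Divide by μ: y = (1/8)e^(8x) + Ce^(-8x).


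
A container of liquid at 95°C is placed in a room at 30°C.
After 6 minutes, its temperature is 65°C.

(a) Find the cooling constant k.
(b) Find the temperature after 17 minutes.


Newton's law: T(t) = T_a + (T₀ - T_a)e^(-kt).
(a) Use T(6) = 65: (65 - 30)/(95 - 30) = e^(-k·6), so k = -ln(0.538)/6 ≈ 0.1032.
(b) Apply k to t = 17: T(17) = 30 + (65)e^(-1.754) ≈ 41.3°C.


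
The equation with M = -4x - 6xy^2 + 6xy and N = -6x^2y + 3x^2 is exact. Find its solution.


Check exactness: ∂M/∂y = -12xy + 6x and ∂N/∂x = -12xy + 6x; equal, so the equation is exact.
Integrate M with respect to x (treating y as constant): ∫M dx = -2x^2 - 3x^2y^2 + 3x^2y + h(y).
Differentiate w.r.t. y and set equal to N: all terms match, so h'(y) = 0 and h is a constant absorbed into C.
General solution: -2x^2 - 3x^2y^2 + 3x^2y = C.


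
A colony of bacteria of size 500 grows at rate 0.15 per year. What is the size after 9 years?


The ODE dP/dt = 0.15P has solution P(t) = P(0)e^(0.15t).
Substitute P(0) = 500 and t = 9: P(9) = 500 e^(1.35) ≈ 1929.


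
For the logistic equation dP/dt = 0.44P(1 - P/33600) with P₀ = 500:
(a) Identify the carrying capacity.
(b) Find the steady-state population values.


Logistic ODE dP/dt = 0.44P(1 - P/33600) has equilibria where dP/dt = 0, i.e. P = 0 or P = 33600.
The coefficient (1 - P/K) = 0 when P = K, identifying K = 33600 as the carrying capacity.
(a) K = 33600; (b) equilibria P = 0 and P = 33600.


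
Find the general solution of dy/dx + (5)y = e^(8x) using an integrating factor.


P(x) = 5 ⇒ μ = e^(5x).
(μ y)' = e^(13x) ⇒ μ y = e^(13x)/13 + C.
Divide by μ: y = (1/13)e^(8x) + Ce^(-5x).


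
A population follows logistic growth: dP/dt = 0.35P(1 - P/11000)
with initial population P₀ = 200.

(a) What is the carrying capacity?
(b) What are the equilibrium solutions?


Logistic ODE dP/dt = 0.35P(1 - P/11000) has equilibria where dP/dt = 0, i.e. P = 0 or P = 11000.
The coefficient (1 - P/K) = 0 when P = K, identifying K = 11000 as the carrying capacity.
(a) K = 11000; (b) equilibria P = 0 and P = 11000.


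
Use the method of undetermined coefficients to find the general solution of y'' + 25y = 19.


Homogeneous part: r² + 25 = 0 ⇒ r = ±5i, so y_h = C₁cos(5x) + C₂sin(5x).
Try constant y_p = A; plug in: 25A = 19 ⇒ A = 19/25.
General solution: y = C₁cos(5x) + C₂sin(5x) + 19/25.


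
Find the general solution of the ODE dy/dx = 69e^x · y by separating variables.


Separate variables: dy/y = 69e^x dx.
Integrate: ln|y| = 69e^x + C₀.
Exponentiate: y = Ce^(69e^x).


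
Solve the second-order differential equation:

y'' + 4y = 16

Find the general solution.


Homogeneous part: r² + 4 = 0 ⇒ r = ±2i, so y_h = C₁cos(2x) + C₂sin(2x).
Try constant y_p = A; plug in: 4A = 16 ⇒ A = 4.
General solution: y = C₁cos(2x) + C₂sin(2x) + 4.


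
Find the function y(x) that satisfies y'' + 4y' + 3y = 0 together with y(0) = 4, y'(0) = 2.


Characteristic roots of r² + 4r + 3 = 0 are -1, -3.
General solution y = c₁ e^(-x) + c₂ e^(-3x).
Apply y(0) = 4: c₁ + c₂ = 4. Apply y'(0) = 2: -1 c₁ - 3 c₂ = 2.
Solve: c₁ = 7, c₂ = -3.
Particular solution: y = 7e^(-x) - 3e^(-3x).


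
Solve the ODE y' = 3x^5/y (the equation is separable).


Separate variables: y dy = 3x^5 dx.
Integrate both sides: y²/2 = (1/2)x^6 + C₀.
Multiply by 2: y² = x^6 + C.


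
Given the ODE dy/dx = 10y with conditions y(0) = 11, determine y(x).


General solution of y' = 10y is y = Ce^(10x).
Apply y(0) = 11: C = 11.
Particular solution: y = 11e^(10x).


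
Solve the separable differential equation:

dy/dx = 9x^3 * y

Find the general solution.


Separate variables: dy/y = 9x^3 dx.
Integrate: ln|y| = (9/4)x^4 + C₀.
Exponentiate: y = Ce^((9/4)x^4).


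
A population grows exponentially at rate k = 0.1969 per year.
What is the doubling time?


Exponential growth: P(t) = P₀ e^(0.1969t). Set P(t)/P₀ = 2: e^(0.1969t) = 2.
Solve: t = ln(2)/0.1969 ≈ 3.52 years.


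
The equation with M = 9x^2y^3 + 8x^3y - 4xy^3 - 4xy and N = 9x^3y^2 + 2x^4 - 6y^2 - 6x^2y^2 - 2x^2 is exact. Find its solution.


Check exactness: ∂M/∂y = 27x^2y^2 + 8x^3 - 12xy^2 - 4x and ∂N/∂x = 27x^2y^2 + 8x^3 - 12xy^2 - 4x; equal, so the equation is exact.
Integrate M with respect to x (treating y as constant): ∫M dx = 3x^3y^3 + 2x^4y - 2x^2y^3 - 2x^2y + h(y).
Differentiate w.r.t. y and set equal to N: the x-dependent terms already match, leaving h'(y) = -6y^2. Integrate: h(y) = -2y^3.
So F(x,y) = 3x^3y^3 + 2x^4y - 2y^3 - 2x^2y^3 - 2x^2y.
General solution: 3x^3y^3 + 2x^4y - 2y^3 - 2x^2y^3 - 2x^2y = C.


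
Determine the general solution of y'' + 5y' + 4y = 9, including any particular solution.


Characteristic roots of r² + 5r + 4 = 0 are -4, -1.
y_h = C₁e^(-4x) + C₂e^(-x).
Constant forcing; try y_p = A. Then 4A = 9 ⇒ A = 9/4.
General solution: y = C₁e^(-4x) + C₂e^(-x) + 9/4.


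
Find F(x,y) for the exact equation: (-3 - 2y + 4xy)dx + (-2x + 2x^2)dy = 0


Check exactness: ∂M/∂y = -2 + 4x and ∂N/∂x = -2 + 4x; equal, so the equation is exact.
Integrate M with respect to x (treating y as constant): ∫M dx = -3x - 2xy + 2x^2y + h(y).
Differentiate w.r.t. y and set equal to N: all terms match, so h'(y) = 0 and h is a constant absorbed into C.
General solution: -3x - 2xy + 2x^2y = C.


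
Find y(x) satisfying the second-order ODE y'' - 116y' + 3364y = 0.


Characteristic equation: r² - 116r + 3364 = 0, i.e. (r - 58)² = 0.
Repeated root r = 58; include an x factor for the second linearly independent solution.
General solution: y = (C₁ + C₂x)e^(58x).


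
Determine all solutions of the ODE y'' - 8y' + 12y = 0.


Characteristic equation: r² - 8r + 12 = 0.
Factor: (r - 2)(r - 6) = 0 ⇒ r = 2, 6 (distinct real).
General solution: y = C₁e^(2x) + C₂e^(6x).


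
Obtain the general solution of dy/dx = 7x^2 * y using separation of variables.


Separate variables: dy/y = 7x^2 dx.
Integrate: ln|y| = (7/3)x^3 + C₀.
Exponentiate: y = Ce^((7/3)x^3).


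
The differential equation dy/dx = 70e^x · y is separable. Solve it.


Separate variables: dy/y = 70e^x dx.
Integrate: ln|y| = 70e^x + C₀.
Exponentiate: y = Ce^(70e^x).


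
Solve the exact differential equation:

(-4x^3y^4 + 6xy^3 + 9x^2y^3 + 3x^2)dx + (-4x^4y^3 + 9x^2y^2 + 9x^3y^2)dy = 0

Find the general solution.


Check exactness: ∂M/∂y = -16x^3y^3 + 18xy^2 + 27x^2y^2 and ∂N/∂x = -16x^3y^3 + 18xy^2 + 27x^2y^2; equal, so the equation is exact.
Integrate M with respect to x (treating y as constant): ∫M dx = -x^4y^4 + 3x^2y^3 + 3x^3y^3 + x^3 + h(y).
Differentiate w.r.t. y and set equal to N: all terms match, so h'(y) = 0 and h is a constant absorbed into C.
General solution: -x^4y^4 + 3x^2y^3 + 3x^3y^3 + x^3 = C.
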